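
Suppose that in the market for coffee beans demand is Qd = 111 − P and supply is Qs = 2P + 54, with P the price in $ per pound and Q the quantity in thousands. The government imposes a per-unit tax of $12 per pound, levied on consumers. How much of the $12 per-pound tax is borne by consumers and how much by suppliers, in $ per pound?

Before the tax: set 111 − P = 2P + 54 → P* = $19, Q* = 92.
With the tax collected from consumers, demand (in seller-price terms) shifts: Qd = 111 − (P + 12).
Solving gives Q = 84 with consumers paying $27 and suppliers receiving $15 (the $12 wedge).
Burden on consumers: $8; on suppliers: $4. (They sum to $12.)

Consumers bear $8 per pound; suppliers bear $4 per pound.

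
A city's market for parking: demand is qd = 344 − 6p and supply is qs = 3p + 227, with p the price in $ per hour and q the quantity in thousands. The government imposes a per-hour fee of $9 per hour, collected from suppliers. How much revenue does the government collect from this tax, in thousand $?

Tax revenue = $2232 thousand.

Before the tax: set 344 − 6p = 3p + 227 → p* = $13, q* = 266.
With the tax collected from suppliers, supply shifts: qs = 3(p − 9) + 227.
New equilibrium: buyers pay $16, suppliers receive $7, q = 248. (Wedge: pb − ps = 9.)
Revenue = t · Q = 9 · 248 = $2232.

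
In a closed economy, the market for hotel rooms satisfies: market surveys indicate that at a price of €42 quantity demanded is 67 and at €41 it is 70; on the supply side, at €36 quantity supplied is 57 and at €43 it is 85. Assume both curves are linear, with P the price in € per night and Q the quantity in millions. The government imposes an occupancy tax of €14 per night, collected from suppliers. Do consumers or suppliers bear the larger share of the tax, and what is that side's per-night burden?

Demand slope: (70 − 67)/(41 − 42) = -3, so Qd = 193 − 3P.
Supply slope: (85 − 57)/(43 − 36) = 4, so Qs = 4P − 87.
Without the tax, 193 − 3P = 4P − 87 gives 7P = 280, so P* = €40 and Q* = 73.
With the tax collected from suppliers, supply shifts: Qs = 4(P − 14) − 87.
Solving gives Q = 49 with consumers paying €48 and suppliers receiving €34 (the €14 wedge).
Per-night burden: consumers €8, suppliers €6.
Consumers take the larger share because demand is less price-elastic here (demand slope 3 vs supply slope 4).

Consumers bear the larger share: €8 per night.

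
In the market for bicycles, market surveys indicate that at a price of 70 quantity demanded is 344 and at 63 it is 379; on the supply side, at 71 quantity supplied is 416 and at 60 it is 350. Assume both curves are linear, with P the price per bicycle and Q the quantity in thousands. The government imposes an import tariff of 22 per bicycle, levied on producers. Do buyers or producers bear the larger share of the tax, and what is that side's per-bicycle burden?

Demand slope: (379 − 344)/(63 − 70) = -5, so Qd = 694 − 5P.
Supply slope: (350 − 416)/(60 − 71) = 6, so Qs = 6P − 10.
Without the tax, 694 − 5P = 6P − 10 gives 11P = 704, so P* = 64 and Q* = 374.
With the tax collected from producers, supply shifts: Qs = 6(P − 22) − 10.
New equilibrium: buyers pay 76, producers receive 54, Q = 314. (Wedge: Pb − Ps = 22.)
Per-bicycle burden: buyers 12, producers 10.
Buyers take the larger share because demand is less price-elastic here (demand slope 5 vs supply slope 6).
The less price-elastic side of the market bears the larger share of a per-unit tax.

Buyers bear the larger share: 12 per bicycle.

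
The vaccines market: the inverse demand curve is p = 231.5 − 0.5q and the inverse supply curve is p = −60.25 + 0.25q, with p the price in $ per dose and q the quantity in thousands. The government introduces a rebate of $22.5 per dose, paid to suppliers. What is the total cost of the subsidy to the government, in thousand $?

Inverting to q(p) form: qd = 463 − 2p; qs = 4p + 241.
Without the subsidy, 463 − 2p = 4p + 241 gives 6p = 222, so p* = $37 and q* = 389.
With a per-unit subsidy paid to suppliers, each receives p + 22.5 per unit sold, so supply becomes qs = 4(p + 22.5) + 241.
Solving gives q = 419 with buyers paying $22 and suppliers receiving $44.5 (the $22.5 wedge).
Outlay = t · Q = 22.5 · 419 = $9427.5.

Government outlay = $9427.5 thousand.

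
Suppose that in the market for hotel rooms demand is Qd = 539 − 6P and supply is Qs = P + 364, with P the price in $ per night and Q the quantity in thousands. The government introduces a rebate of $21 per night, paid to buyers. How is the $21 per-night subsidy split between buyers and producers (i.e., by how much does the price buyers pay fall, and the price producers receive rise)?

Before the subsidy: set 539 − 6P = P + 364 → P* = $25, Q* = 389.
With a per-unit subsidy paid to buyers, each effectively pays P − 21, so demand becomes Qd = 539 − 6(P − 21).
Solving gives Q = 407 with buyers paying $22 and producers receiving $43 (the $21 wedge).
Gain to buyers: $3; to producers: $18. (They sum to $21.)

Buyers gain $3 per night; producers gain $18 per night.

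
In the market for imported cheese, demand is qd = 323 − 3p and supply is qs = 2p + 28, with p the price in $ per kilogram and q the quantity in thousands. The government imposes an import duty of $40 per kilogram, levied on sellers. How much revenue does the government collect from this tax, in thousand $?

Before the tax: set 323 − 3p = 2p + 28 → p* = $59, q* = 146.
With the tax collected from sellers, supply shifts: qs = 2(p − 40) + 28.
New equilibrium: buyers pay $75, sellers receive $35, q = 98. (Wedge: pb − ps = 40.)
Revenue = t · Q = 40 · 98 = $3920.

Tax revenue = $3920 thousand.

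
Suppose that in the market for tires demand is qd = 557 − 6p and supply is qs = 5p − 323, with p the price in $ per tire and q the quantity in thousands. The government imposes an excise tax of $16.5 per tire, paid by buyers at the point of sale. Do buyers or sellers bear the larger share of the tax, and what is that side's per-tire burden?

Without the tax, 557 − 6p = 5p − 323 gives 11p = 880, so p* = $80 and q* = 77.
With the tax collected from buyers, demand (in seller-price terms) shifts: qd = 557 − 6(p + 16.5).
New equilibrium: buyers pay $87.5, sellers receive $71, q = 32. (Wedge: pb − ps = 16.5.)
Per-tire burden: buyers $7.5, sellers $9.
Sellers take the larger share because supply is less price-elastic here (demand slope 6 vs supply slope 5).

Sellers bear the larger share: $9 per tire.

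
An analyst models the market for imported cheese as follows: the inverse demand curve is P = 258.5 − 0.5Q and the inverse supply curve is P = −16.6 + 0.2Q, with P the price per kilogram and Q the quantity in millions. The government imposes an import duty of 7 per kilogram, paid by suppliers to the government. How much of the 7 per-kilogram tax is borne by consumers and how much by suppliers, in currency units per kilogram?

Consumers bear 5 per kilogram; suppliers bear 2 per kilogram.

Rewrite in direct form: Qd = 517 − 2P and Qs = 5P + 83.
Before the tax: set 517 − 2P = 5P + 83 → P* = 62, Q* = 393.
With the tax collected from suppliers, supply shifts: Qs = 5(P − 7) + 83.
New equilibrium: consumers pay 67, suppliers receive 60, Q = 383. (Wedge: Pb − Ps = 7.)
Burden on consumers: 5; on suppliers: 2. (They sum to 7.)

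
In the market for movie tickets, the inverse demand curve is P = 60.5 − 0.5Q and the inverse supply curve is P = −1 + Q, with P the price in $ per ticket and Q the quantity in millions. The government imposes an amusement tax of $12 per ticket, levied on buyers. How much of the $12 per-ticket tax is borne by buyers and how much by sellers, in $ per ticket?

Rewrite in direct form: Qd = 121 − 2P and Qs = P + 1.
Without the tax, 121 − 2P = P + 1 gives 3P = 120, so P* = $40 and Q* = 41.
With the tax collected from buyers, demand (in seller-price terms) shifts: Qd = 121 − 2(P + 12).
Solving gives Q = 33 with buyers paying $44 and sellers receiving $32 (the $12 wedge).
Burden on buyers: $4; on sellers: $8. (They sum to $12.)
The less price-elastic side of the market bears the larger share of a per-unit tax.

Buyers bear $4 per ticket; sellers bear $8 per ticket.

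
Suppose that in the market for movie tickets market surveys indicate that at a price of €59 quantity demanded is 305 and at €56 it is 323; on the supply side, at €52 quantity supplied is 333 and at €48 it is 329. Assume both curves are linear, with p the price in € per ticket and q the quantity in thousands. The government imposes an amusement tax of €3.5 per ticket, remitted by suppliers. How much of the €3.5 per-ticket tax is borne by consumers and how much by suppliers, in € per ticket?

Consumers bear €0.5 per ticket; suppliers bear €3 per ticket.

Demand slope: (323 − 305)/(56 − 59) = -6, so qd = 659 − 6p.
Supply slope: (329 − 333)/(48 − 52) = 1, so qs = p + 281.
Before the tax: set 659 − 6p = p + 281 → p* = €54, q* = 335.
With the tax collected from suppliers, supply shifts: qs = (p − 3.5) + 281.
New equilibrium: consumers pay €54.5, suppliers receive €51, q = 332. (Wedge: pb − ps = 3.5.)
Burden on consumers: €0.5; on suppliers: €3. (They sum to €3.5.)
The less price-elastic side of the market bears the larger share of a per-unit tax.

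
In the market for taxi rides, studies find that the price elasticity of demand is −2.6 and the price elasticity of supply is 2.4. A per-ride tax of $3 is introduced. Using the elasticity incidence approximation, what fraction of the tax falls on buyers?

Incidence ratio: buyers' share ≈ εs / (εs + |εd|) = 2.4 / (2.4 + 2.6) = 0.48.
Supply is the less elastic side, so buyers bear the smaller share.

Buyers' share ≈ 0.48.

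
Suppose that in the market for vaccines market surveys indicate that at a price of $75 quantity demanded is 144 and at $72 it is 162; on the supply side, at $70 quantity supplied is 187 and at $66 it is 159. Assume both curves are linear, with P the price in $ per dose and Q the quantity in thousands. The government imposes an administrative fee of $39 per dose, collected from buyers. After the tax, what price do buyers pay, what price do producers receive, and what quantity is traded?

Demand slope: (162 − 144)/(72 − 75) = -6, so Qd = 594 − 6P.
Supply slope: (159 − 187)/(66 − 70) = 7, so Qs = 7P − 303.
Before the tax: set 594 − 6P = 7P − 303 → P* = $69, Q* = 180.
With the tax collected from buyers, demand (in seller-price terms) shifts: Qd = 594 − 6(P + 39).
New equilibrium: buyers pay $90, producers receive $51, Q = 54. (Wedge: Pb − Ps = 39.)
The less price-elastic side of the market bears the larger share of a per-unit tax.

Buyers pay $90; producers receive $51; quantity = 54.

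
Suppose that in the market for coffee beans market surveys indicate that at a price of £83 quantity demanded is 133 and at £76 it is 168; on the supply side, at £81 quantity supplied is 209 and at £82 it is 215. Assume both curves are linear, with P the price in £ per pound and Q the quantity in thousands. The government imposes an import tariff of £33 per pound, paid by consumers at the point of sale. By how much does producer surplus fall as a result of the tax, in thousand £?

Producer surplus falls by £1920 thousand.

Demand slope: (168 − 133)/(76 − 83) = -5, so Qd = 548 − 5P.
Supply slope: (215 − 209)/(82 − 81) = 6, so Qs = 6P − 277.
Before the tax: set 548 − 5P = 6P − 277 → P* = £75, Q* = 173.
With the tax collected from consumers, demand (in seller-price terms) shifts: Qd = 548 − 5(P + 33).
New equilibrium: consumers pay £93, suppliers receive £60, Q = 83. (Wedge: Pb − Ps = 33.)
ΔPS is the trapezoid between Q = 83 and Q = 173 of height £15: ½ · (173 + 83) · 15 = £1920.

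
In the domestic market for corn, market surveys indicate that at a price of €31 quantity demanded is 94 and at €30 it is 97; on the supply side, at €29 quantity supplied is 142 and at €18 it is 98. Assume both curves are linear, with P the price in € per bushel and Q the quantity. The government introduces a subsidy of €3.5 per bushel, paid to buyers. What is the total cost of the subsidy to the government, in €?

Demand slope: (97 − 94)/(30 − 31) = -3, so Qd = 187 − 3P.
Supply slope: (98 − 142)/(18 − 29) = 4, so Qs = 4P + 26.
Before the subsidy: set 187 − 3P = 4P + 26 → P* = €23, Q* = 118.
With a per-unit subsidy paid to buyers, each effectively pays P − 3.5, so demand becomes Qd = 187 − 3(P − 3.5).
New equilibrium: buyers pay €21, sellers receive €24.5, Q = 124. (Wedge: Pb − Ps = −3.5.)
Outlay = t · Q = 3.5 · 124 = €434.

Government outlay = €434.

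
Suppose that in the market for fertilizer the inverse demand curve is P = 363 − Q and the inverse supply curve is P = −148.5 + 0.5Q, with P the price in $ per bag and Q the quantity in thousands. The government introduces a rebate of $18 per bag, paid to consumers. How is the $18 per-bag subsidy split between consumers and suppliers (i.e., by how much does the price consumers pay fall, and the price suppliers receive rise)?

Inverting to Q(P) form: Qd = 363 − P; Qs = 2P + 297.
Before the subsidy: set 363 − P = 2P + 297 → P* = $22, Q* = 341.
With a per-unit subsidy paid to consumers, each effectively pays P − 18, so demand becomes Qd = 363 − (P − 18).
Solving gives Q = 353 with consumers paying $10 and suppliers receiving $28 (the $18 wedge).
Gain to consumers: $12; to suppliers: $6. (They sum to $18.)

Consumers gain $12 per bag; suppliers gain $6 per bag.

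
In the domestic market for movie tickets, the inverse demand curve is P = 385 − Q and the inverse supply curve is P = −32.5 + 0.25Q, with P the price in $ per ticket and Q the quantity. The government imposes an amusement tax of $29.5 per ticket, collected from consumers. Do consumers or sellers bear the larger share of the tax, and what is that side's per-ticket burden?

Inverting to Q(P) form: Qd = 385 − P; Qs = 4P + 130.
Without the tax, 385 − P = 4P + 130 gives 5P = 255, so P* = $51 and Q* = 334.
With the tax collected from consumers, demand (in seller-price terms) shifts: Qd = 385 − (P + 29.5).
New equilibrium: consumers pay $74.6, sellers receive $45.1, Q = 310.4. (Wedge: Pb − Ps = 29.5.)
Per-ticket burden: consumers $23.6, sellers $5.9.
Consumers take the larger share because demand is less price-elastic here (demand slope 1 vs supply slope 4).
The less price-elastic side of the market bears the larger share of a per-unit tax.

Consumers bear the larger share: $23.6 per ticket.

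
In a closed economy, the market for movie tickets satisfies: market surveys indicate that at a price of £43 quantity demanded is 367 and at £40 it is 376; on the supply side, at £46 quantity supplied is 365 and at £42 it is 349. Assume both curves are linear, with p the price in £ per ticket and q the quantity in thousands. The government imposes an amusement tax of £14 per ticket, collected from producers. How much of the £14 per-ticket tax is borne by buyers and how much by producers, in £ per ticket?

Buyers bear £8 per ticket; producers bear £6 per ticket.

Demand slope: (376 − 367)/(40 − 43) = -3, so qd = 496 − 3p.
Supply slope: (349 − 365)/(42 − 46) = 4, so qs = 4p + 181.
Without the tax, 496 − 3p = 4p + 181 gives 7p = 315, so p* = £45 and q* = 361.
With the tax collected from producers, supply shifts: qs = 4(p − 14) + 181.
New equilibrium: buyers pay £53, producers receive £39, q = 337. (Wedge: pb − ps = 14.)
Burden on buyers: £8; on producers: £6. (They sum to £14.)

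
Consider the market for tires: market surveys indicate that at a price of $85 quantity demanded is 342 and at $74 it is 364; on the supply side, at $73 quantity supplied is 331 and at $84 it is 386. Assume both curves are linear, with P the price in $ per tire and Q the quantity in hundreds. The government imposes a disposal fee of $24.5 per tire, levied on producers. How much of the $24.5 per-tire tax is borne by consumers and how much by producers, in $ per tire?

Demand slope: (364 − 342)/(74 − 85) = -2, so Qd = 512 − 2P.
Supply slope: (386 − 331)/(84 − 73) = 5, so Qs = 5P − 34.
Without the tax, 512 − 2P = 5P − 34 gives 7P = 546, so P* = $78 and Q* = 356.
With the tax collected from producers, supply shifts: Qs = 5(P − 24.5) − 34.
Solving gives Q = 321 with consumers paying $95.5 and producers receiving $71 (the $24.5 wedge).
Burden on consumers: $17.5; on producers: $7. (They sum to $24.5.)

Consumers bear $17.5 per tire; producers bear $7 per tire.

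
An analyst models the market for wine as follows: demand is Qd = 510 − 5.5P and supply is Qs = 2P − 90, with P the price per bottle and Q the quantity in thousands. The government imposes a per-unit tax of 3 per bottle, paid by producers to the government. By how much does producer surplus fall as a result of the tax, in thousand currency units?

Producer surplus falls by 149.16 thousand.

Without the tax, 510 − 5.5P = 2P − 90 gives 7.5P = 600, so P* = 80 and Q* = 70.
With the tax collected from producers, supply shifts: Qs = 2(P − 3) − 90.
New equilibrium: buyers pay 80.8, producers receive 77.8, Q = 65.6. (Wedge: Pb − Ps = 3.)
ΔPS is the trapezoid between Q = 65.6 and Q = 70 of height 2.2: ½ · (70 + 65.6) · 2.2 = 149.16.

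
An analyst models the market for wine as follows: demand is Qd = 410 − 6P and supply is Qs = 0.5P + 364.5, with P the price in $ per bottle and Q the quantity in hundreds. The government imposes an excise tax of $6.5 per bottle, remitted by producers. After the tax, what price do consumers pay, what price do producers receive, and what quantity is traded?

Consumers pay $7.5; producers receive $1; quantity = 365.

Before the tax: set 410 − 6P = 0.5P + 364.5 → P* = $7, Q* = 368.
With the tax collected from producers, supply shifts: Qs = 0.5(P − 6.5) + 364.5.
New equilibrium: consumers pay $7.5, producers receive $1, Q = 365. (Wedge: Pb − Ps = 6.5.)
The less price-elastic side of the market bears the larger share of a per-unit tax.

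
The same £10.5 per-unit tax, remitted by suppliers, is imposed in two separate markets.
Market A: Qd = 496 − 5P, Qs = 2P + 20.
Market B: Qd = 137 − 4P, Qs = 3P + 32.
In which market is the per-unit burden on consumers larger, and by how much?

Market B, by £1.5.

Market A: pre-tax P* = £68, Q* = 156; post-tax Q = 141; per-unit burden on consumers = £3.
Market B: pre-tax P* = £15, Q* = 77; post-tax Q = 59; per-unit burden on consumers = £4.5.
Difference: £3 vs £4.5 → market B is larger by £1.5.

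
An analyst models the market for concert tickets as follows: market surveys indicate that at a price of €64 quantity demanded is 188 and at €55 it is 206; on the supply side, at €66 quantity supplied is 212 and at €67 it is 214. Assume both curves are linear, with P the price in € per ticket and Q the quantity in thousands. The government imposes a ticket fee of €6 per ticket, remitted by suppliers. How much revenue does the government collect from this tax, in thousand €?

Demand slope: (206 − 188)/(55 − 64) = -2, so Qd = 316 − 2P.
Supply slope: (214 − 212)/(67 − 66) = 2, so Qs = 2P + 80.
Before the tax: set 316 − 2P = 2P + 80 → P* = €59, Q* = 198.
With the tax collected from suppliers, supply shifts: Qs = 2(P − 6) + 80.
Solving gives Q = 192 with consumers paying €62 and suppliers receiving €56 (the €6 wedge).
Revenue = t · Q = 6 · 192 = €1152.

Tax revenue = €1152 thousand.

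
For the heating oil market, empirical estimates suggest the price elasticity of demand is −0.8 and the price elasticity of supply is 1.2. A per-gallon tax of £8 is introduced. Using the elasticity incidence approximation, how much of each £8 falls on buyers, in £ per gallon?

Buyers bear ≈ £4.8 per gallon.

Incidence ratio: buyers' share ≈ εs / (εs + |εd|) = 1.2 / (1.2 + 0.8) = 0.6.
So buyers bear ≈ 0.6 × £8 = £4.8; sellers bear £3.2.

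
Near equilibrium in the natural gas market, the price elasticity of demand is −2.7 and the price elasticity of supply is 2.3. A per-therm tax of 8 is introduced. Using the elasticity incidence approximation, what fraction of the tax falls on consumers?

Incidence ratio: consumers' share ≈ εs / (εs + |εd|) = 2.3 / (2.3 + 2.7) = 0.46.
Supply is the less elastic side, so consumers bear the smaller share.

Consumers' share ≈ 0.46.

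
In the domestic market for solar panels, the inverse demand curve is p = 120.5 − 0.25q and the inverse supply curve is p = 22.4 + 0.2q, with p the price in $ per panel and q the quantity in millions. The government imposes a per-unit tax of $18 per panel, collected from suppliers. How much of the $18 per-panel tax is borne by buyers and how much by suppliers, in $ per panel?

Buyers bear $10 per panel; suppliers bear $8 per panel.

Inverting to q(p) form: qd = 482 − 4p; qs = 5p − 112.
Before the tax: set 482 − 4p = 5p − 112 → p* = $66, q* = 218.
With the tax collected from suppliers, supply shifts: qs = 5(p − 18) − 112.
New equilibrium: buyers pay $76, suppliers receive $58, q = 178. (Wedge: pb − ps = 18.)
Burden on buyers: $10; on suppliers: $8. (They sum to $18.)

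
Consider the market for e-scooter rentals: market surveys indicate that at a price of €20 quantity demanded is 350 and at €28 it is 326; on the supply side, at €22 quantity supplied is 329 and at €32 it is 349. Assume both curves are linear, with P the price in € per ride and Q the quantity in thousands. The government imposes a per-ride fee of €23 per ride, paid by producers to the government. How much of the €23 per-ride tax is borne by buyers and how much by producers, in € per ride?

Buyers bear €9.2 per ride; producers bear €13.8 per ride.

Demand slope: (326 − 350)/(28 − 20) = -3, so Qd = 410 − 3P.
Supply slope: (349 − 329)/(32 − 22) = 2, so Qs = 2P + 285.
Before the tax: set 410 − 3P = 2P + 285 → P* = €25, Q* = 335.
With the tax collected from producers, supply shifts: Qs = 2(P − 23) + 285.
New equilibrium: buyers pay €34.2, producers receive €11.2, Q = 307.4. (Wedge: Pb − Ps = 23.)
Burden on buyers: €9.2; on producers: €13.8. (They sum to €23.)
The less price-elastic side of the market bears the larger share of a per-unit tax.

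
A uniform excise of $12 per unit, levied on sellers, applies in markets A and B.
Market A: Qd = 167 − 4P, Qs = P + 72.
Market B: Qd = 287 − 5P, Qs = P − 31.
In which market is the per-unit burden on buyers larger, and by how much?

Market A, by $0.4.

Market A: pre-tax P* = $19, Q* = 91; post-tax Q = 81.4; per-unit burden on buyers = $2.4.
Market B: pre-tax P* = $53, Q* = 22; post-tax Q = 12; per-unit burden on buyers = $2.
Difference: $2.4 vs $2 → market A is larger by $0.4.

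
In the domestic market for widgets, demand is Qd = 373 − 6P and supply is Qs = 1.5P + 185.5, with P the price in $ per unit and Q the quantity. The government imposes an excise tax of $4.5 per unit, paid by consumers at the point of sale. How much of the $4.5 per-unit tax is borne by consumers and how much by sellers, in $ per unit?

Consumers bear $0.9 per unit; sellers bear $3.6 per unit.

Before the tax: set 373 − 6P = 1.5P + 185.5 → P* = $25, Q* = 223.
With the tax collected from consumers, demand (in seller-price terms) shifts: Qd = 373 − 6(P + 4.5).
Solving gives Q = 217.6 with consumers paying $25.9 and sellers receiving $21.4 (the $4.5 wedge).
Burden on consumers: $0.9; on sellers: $3.6. (They sum to $4.5.)
The less price-elastic side of the market bears the larger share of a per-unit tax.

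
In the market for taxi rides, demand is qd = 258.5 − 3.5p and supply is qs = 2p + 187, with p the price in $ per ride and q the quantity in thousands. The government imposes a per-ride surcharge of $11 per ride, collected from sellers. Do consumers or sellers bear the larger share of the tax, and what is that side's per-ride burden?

Sellers bear the larger share: $7 per ride.

Before the tax: set 258.5 − 3.5p = 2p + 187 → p* = $13, q* = 213.
With the tax collected from sellers, supply shifts: qs = 2(p − 11) + 187.
New equilibrium: consumers pay $17, sellers receive $6, q = 199. (Wedge: pb − ps = 11.)
Per-ride burden: consumers $4, sellers $7.
Sellers take the larger share because supply is less price-elastic here (demand slope 3.5 vs supply slope 2).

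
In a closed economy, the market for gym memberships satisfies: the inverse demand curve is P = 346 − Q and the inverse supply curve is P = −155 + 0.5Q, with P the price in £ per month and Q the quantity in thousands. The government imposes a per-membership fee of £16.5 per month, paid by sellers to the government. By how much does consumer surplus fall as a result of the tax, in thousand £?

Consumer surplus falls by £3613.5 thousand.

Inverting to Q(P) form: Qd = 346 − P; Qs = 2P + 310.
Without the tax, 346 − P = 2P + 310 gives 3P = 36, so P* = £12 and Q* = 334.
With the tax collected from sellers, supply shifts: Qs = 2(P − 16.5) + 310.
Solving gives Q = 323 with consumers paying £23 and sellers receiving £6.5 (the £16.5 wedge).
ΔCS is the trapezoid between Q = 323 and Q = 334 of height £11: ½ · (334 + 323) · 11 = £3613.5.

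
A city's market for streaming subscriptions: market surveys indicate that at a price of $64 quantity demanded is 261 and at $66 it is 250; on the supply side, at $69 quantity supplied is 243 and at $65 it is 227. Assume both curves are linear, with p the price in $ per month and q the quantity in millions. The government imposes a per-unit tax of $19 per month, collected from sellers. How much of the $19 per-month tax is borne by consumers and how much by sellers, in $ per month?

Consumers bear $8 per month; sellers bear $11 per month.

Demand slope: (250 − 261)/(66 − 64) = -5.5, so qd = 613 − 5.5p.
Supply slope: (227 − 243)/(65 − 69) = 4, so qs = 4p − 33.
Without the tax, 613 − 5.5p = 4p − 33 gives 9.5p = 646, so p* = $68 and q* = 239.
With the tax collected from sellers, supply shifts: qs = 4(p − 19) − 33.
New equilibrium: consumers pay $76, sellers receive $57, q = 195. (Wedge: pb − ps = 19.)
Burden on consumers: $8; on sellers: $11. (They sum to $19.)
The less price-elastic side of the market bears the larger share of a per-unit tax.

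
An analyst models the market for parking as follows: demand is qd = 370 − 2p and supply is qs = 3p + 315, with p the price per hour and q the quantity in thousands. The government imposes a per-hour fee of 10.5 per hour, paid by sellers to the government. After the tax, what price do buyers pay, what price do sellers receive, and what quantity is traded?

Buyers pay 17.3; sellers receive 6.8; quantity = 335.4.

Before the tax: set 370 − 2p = 3p + 315 → p* = 11, q* = 348.
With the tax collected from sellers, supply shifts: qs = 3(p − 10.5) + 315.
Solving gives q = 335.4 with buyers paying 17.3 and sellers receiving 6.8 (the 10.5 wedge).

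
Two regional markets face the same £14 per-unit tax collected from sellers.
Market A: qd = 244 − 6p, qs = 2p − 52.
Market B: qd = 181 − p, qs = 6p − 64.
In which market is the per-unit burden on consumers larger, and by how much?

Market A: pre-tax p* = £37, q* = 22; post-tax q = 1; per-unit burden on consumers = £3.5.
Market B: pre-tax p* = £35, q* = 146; post-tax q = 134; per-unit burden on consumers = £12.
Difference: £3.5 vs £12 → market B is larger by £8.5.

Market B, by £8.5.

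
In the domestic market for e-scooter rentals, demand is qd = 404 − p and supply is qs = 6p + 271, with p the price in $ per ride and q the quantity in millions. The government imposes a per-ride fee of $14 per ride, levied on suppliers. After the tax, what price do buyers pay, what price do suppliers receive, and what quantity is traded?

Buyers pay $31; suppliers receive $17; quantity = 373.

Without the tax, 404 − p = 6p + 271 gives 7p = 133, so p* = $19 and q* = 385.
With the tax collected from suppliers, supply shifts: qs = 6(p − 14) + 271.
Solving gives q = 373 with buyers paying $31 and suppliers receiving $17 (the $14 wedge).
The less price-elastic side of the market bears the larger share of a per-unit tax.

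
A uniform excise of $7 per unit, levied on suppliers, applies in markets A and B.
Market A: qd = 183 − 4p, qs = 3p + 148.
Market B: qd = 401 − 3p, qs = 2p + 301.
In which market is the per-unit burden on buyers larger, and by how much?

Market A: pre-tax p* = $5, q* = 163; post-tax q = 151; per-unit burden on buyers = $3.
Market B: pre-tax p* = $20, q* = 341; post-tax q = 332.6; per-unit burden on buyers = $2.8.
Difference: $3 vs $2.8 → market A is larger by $0.2.

Market A, by $0.2.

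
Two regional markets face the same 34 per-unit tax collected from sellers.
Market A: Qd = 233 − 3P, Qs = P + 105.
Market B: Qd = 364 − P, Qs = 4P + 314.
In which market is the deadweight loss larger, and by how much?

Market A: pre-tax P* = 32, Q* = 137; post-tax Q = 111.5; deadweight loss = 433.5.
Market B: pre-tax P* = 10, Q* = 354; post-tax Q = 326.8; deadweight loss = 462.4.
Difference: 433.5 vs 462.4 → market B is larger by 28.9.

Market B, by 28.9.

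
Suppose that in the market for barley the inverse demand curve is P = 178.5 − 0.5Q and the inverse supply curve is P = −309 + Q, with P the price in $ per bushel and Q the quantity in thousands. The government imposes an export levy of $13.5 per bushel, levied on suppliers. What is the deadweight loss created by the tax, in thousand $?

Deadweight loss = $60.75 thousand.

Inverting to Q(P) form: Qd = 357 − 2P; Qs = P + 309.
Without the tax, 357 − 2P = P + 309 gives 3P = 48, so P* = $16 and Q* = 325.
With the tax collected from suppliers, supply shifts: Qs = (P − 13.5) + 309.
Solving gives Q = 316 with consumers paying $20.5 and suppliers receiving $7 (the $13.5 wedge).
Quantity falls by |ΔQ| = |325 − 316| = 9.
DWL = ½ · t · |ΔQ| = ½ · 13.5 · 9 = $60.75.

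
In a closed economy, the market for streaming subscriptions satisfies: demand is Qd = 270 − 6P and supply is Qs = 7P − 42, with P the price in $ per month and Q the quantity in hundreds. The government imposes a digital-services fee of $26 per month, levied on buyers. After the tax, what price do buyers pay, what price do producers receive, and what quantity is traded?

Without the tax, 270 − 6P = 7P − 42 gives 13P = 312, so P* = $24 and Q* = 126.
With the tax collected from buyers, demand (in seller-price terms) shifts: Qd = 270 − 6(P + 26).
Solving gives Q = 42 with buyers paying $38 and producers receiving $12 (the $26 wedge).

Buyers pay $38; producers receive $12; quantity = 42.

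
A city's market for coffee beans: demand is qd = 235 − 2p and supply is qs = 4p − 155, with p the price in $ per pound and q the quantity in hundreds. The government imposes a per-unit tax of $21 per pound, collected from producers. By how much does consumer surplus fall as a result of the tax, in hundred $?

Without the tax, 235 − 2p = 4p − 155 gives 6p = 390, so p* = $65 and q* = 105.
With the tax collected from producers, supply shifts: qs = 4(p − 21) − 155.
Solving gives q = 77 with buyers paying $79 and producers receiving $58 (the $21 wedge).
ΔCS is the trapezoid between Q = 77 and Q = 105 of height $14: ½ · (105 + 77) · 14 = $1274.

Consumer surplus falls by $1274 hundred.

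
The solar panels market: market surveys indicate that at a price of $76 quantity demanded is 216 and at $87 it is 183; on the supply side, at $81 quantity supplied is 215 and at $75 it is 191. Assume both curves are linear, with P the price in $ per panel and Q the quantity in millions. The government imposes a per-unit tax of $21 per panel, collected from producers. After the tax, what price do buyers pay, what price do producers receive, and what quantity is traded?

Buyers pay $91; producers receive $70; quantity = 171.

Demand slope: (183 − 216)/(87 − 76) = -3, so Qd = 444 − 3P.
Supply slope: (191 − 215)/(75 − 81) = 4, so Qs = 4P − 109.
Without the tax, 444 − 3P = 4P − 109 gives 7P = 553, so P* = $79 and Q* = 207.
With the tax collected from producers, supply shifts: Qs = 4(P − 21) − 109.
Solving gives Q = 171 with buyers paying $91 and producers receiving $70 (the $21 wedge).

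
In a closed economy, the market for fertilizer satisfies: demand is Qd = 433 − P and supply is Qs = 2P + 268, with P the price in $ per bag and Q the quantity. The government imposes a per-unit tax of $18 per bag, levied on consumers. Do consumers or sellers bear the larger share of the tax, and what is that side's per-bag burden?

Before the tax: set 433 − P = 2P + 268 → P* = $55, Q* = 378.
With the tax collected from consumers, demand (in seller-price terms) shifts: Qd = 433 − (P + 18).
New equilibrium: consumers pay $67, sellers receive $49, Q = 366. (Wedge: Pb − Ps = 18.)
Per-bag burden: consumers $12, sellers $6.
Consumers take the larger share because demand is less price-elastic here (demand slope 1 vs supply slope 2).
The less price-elastic side of the market bears the larger share of a per-unit tax.

Consumers bear the larger share: $12 per bag.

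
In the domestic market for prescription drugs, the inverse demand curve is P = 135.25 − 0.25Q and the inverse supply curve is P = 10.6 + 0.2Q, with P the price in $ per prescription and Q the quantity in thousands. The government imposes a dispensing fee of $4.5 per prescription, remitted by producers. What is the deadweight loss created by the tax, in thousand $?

Inverting to Q(P) form: Qd = 541 − 4P; Qs = 5P − 53.
Without the tax, 541 − 4P = 5P − 53 gives 9P = 594, so P* = $66 and Q* = 277.
With the tax collected from producers, supply shifts: Qs = 5(P − 4.5) − 53.
New equilibrium: buyers pay $68.5, producers receive $64, Q = 267. (Wedge: Pb − Ps = 4.5.)
Quantity falls by |ΔQ| = |277 − 267| = 10.
DWL = ½ · t · |ΔQ| = ½ · 4.5 · 10 = $22.5.

Deadweight loss = $22.5 thousand.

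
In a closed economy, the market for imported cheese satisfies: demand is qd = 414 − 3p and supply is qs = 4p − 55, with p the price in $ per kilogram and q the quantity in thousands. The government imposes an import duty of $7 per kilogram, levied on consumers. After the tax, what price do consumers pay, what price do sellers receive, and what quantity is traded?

Without the tax, 414 − 3p = 4p − 55 gives 7p = 469, so p* = $67 and q* = 213.
With the tax collected from consumers, demand (in seller-price terms) shifts: qd = 414 − 3(p + 7).
New equilibrium: consumers pay $71, sellers receive $64, q = 201. (Wedge: pb − ps = 7.)
The less price-elastic side of the market bears the larger share of a per-unit tax.

Consumers pay $71; sellers receive $64; quantity = 201.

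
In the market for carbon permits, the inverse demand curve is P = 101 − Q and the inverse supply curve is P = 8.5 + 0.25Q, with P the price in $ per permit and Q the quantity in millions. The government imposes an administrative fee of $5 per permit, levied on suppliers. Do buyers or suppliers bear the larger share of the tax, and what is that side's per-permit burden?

Buyers bear the larger share: $4 per permit.

Inverting to Q(P) form: Qd = 101 − P; Qs = 4P − 34.
Without the tax, 101 − P = 4P − 34 gives 5P = 135, so P* = $27 and Q* = 74.
With the tax collected from suppliers, supply shifts: Qs = 4(P − 5) − 34.
New equilibrium: buyers pay $31, suppliers receive $26, Q = 70. (Wedge: Pb − Ps = 5.)
Per-permit burden: buyers $4, suppliers $1.
Buyers take the larger share because demand is less price-elastic here (demand slope 1 vs supply slope 4).
The less price-elastic side of the market bears the larger share of a per-unit tax.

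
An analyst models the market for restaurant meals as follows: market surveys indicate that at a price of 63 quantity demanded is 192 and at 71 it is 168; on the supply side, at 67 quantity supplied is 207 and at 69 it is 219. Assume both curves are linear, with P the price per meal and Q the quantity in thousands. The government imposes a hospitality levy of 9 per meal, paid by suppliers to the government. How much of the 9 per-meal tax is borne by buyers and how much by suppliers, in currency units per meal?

Buyers bear 6 per meal; suppliers bear 3 per meal.

Demand slope: (168 − 192)/(71 − 63) = -3, so Qd = 381 − 3P.
Supply slope: (219 − 207)/(69 − 67) = 6, so Qs = 6P − 195.
Before the tax: set 381 − 3P = 6P − 195 → P* = 64, Q* = 189.
With the tax collected from suppliers, supply shifts: Qs = 6(P − 9) − 195.
New equilibrium: buyers pay 70, suppliers receive 61, Q = 171. (Wedge: Pb − Ps = 9.)
Burden on buyers: 6; on suppliers: 3. (They sum to 9.)
The less price-elastic side of the market bears the larger share of a per-unit tax.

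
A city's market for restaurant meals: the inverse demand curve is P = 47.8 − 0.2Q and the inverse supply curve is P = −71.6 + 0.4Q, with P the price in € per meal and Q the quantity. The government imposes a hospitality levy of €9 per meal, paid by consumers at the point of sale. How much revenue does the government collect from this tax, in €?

Rewrite in direct form: Qd = 239 − 5P and Qs = 2.5P + 179.
Without the tax, 239 − 5P = 2.5P + 179 gives 7.5P = 60, so P* = €8 and Q* = 199.
With the tax collected from consumers, demand (in seller-price terms) shifts: Qd = 239 − 5(P + 9).
Solving gives Q = 184 with consumers paying €11 and suppliers receiving €2 (the €9 wedge).
Revenue = t · Q = 9 · 184 = €1656.

Tax revenue = €1656.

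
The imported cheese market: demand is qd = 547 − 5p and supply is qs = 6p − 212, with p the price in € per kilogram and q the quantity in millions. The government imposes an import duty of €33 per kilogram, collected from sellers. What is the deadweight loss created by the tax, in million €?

Deadweight loss = €1485 million.

Without the tax, 547 − 5p = 6p − 212 gives 11p = 759, so p* = €69 and q* = 202.
With the tax collected from sellers, supply shifts: qs = 6(p − 33) − 212.
New equilibrium: consumers pay €87, sellers receive €54, q = 112. (Wedge: pb − ps = 33.)
Quantity falls by |ΔQ| = |202 − 112| = 90.
DWL = ½ · t · |ΔQ| = ½ · 33 · 90 = €1485.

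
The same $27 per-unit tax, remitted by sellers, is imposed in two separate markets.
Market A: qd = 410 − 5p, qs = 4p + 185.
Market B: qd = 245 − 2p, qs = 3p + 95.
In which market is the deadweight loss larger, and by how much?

Market A, by $372.6.

Market A: pre-tax p* = $25, q* = 285; post-tax q = 225; deadweight loss = $810.
Market B: pre-tax p* = $30, q* = 185; post-tax q = 152.6; deadweight loss = $437.4.
Difference: $810 vs $437.4 → market A is larger by $372.6.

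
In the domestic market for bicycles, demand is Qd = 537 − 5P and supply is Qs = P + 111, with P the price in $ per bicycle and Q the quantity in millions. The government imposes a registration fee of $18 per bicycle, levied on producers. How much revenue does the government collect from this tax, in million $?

Tax revenue = $3006 million.

Before the tax: set 537 − 5P = P + 111 → P* = $71, Q* = 182.
With the tax collected from producers, supply shifts: Qs = (P − 18) + 111.
New equilibrium: consumers pay $74, producers receive $56, Q = 167. (Wedge: Pb − Ps = 18.)
Revenue = t · Q = 18 · 167 = $3006.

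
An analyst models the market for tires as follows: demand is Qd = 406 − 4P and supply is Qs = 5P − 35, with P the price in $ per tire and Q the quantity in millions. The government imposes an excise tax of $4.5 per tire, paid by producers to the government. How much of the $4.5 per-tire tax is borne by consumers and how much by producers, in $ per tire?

Consumers bear $2.5 per tire; producers bear $2 per tire.

Before the tax: set 406 − 4P = 5P − 35 → P* = $49, Q* = 210.
With the tax collected from producers, supply shifts: Qs = 5(P − 4.5) − 35.
Solving gives Q = 200 with consumers paying $51.5 and producers receiving $47 (the $4.5 wedge).
Burden on consumers: $2.5; on producers: $2. (They sum to $4.5.)
The less price-elastic side of the market bears the larger share of a per-unit tax.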